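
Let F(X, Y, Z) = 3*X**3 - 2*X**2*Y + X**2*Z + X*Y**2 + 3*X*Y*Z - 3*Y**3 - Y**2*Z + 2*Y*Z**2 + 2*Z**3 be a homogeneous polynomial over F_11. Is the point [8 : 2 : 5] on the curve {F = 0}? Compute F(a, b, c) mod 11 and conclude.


F(8,2,5) ≡ 0 (mod 11); P is on the curve.

Evaluate F(8, 2, 5) term-by-term (mod 11).
  3*X**3 ↦ 3·512·1·1 = 1536
  -2*X**2*Y ↦ -2·64·2·1 = -256
  X**2*Z ↦ 1·64·1·5 = 320
  X*Y**2 ↦ 1·8·4·1 = 32
  3*X*Y*Z ↦ 3·8·2·5 = 240
  -3*Y**3 ↦ -3·1·8·1 = -24
  -Y**2*Z ↦ -1·1·4·5 = -20
  2*Y*Z**2 ↦ 2·1·2·25 = 100
  2*Z**3 ↦ 2·1·1·125 = 250
Sum: F(8, 2, 5) = (1536) + (-256) + (320) + (32) + (240) + (-24) + (-20) + (100) + (250) = 2178.
Reducing mod 11: 2178 ≡ 0 (mod 11).
Since F(a, b, c) ≡ 0 (mod 11), P lies on the curve.


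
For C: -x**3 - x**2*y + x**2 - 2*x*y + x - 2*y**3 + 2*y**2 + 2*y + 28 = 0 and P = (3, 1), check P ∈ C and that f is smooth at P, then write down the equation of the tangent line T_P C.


Tangent line at P: -28*x - 15*y + 99 = 0.

Step 1: f(3, 1) = 0, so P lies on C.
Step 2: partial derivatives
  f_x(x, y) = -3*x**2 - 2*x*y + 2*x - 2*y + 1, f_y(x, y) = -x**2 - 2*x - 6*y**2 + 4*y + 2.
  f_x(P) = -28, f_y(P) = -15 (gradient nonzero, so P is smooth).
Step 3: tangent line at P: -28·(x − 3) + -15·(y − 1) = 0.
Expanding: -28*x - 15*y + 99 = 0.


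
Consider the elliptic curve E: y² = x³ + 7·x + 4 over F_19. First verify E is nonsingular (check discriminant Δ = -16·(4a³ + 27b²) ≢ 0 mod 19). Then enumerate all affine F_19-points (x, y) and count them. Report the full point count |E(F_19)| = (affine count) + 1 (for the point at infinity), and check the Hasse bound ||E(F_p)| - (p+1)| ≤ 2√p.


Affine points = {(0, 2), (0, 17), (2, 8), (2, 11), (4, 1), (4, 18), (7, 4), (7, 15), (9, 6), (9, 13), (11, 5), (11, 14), (12, 7), (12, 12), (15, 8), (15, 11), (17, 1), (17, 18)}; affine count = 18; |E(F_19)| = 19.

Discriminant check: Δ ∝ 4a³ + 27b² = 4·7³ + 27·4² = 4·343 + 27·16 ≡ 18 (mod 19). Nonzero ⇒ E is nonsingular.
For each x ∈ F_19, compute rhs = x³ + 7·x + 4 mod 19, then count y ∈ F_19 with y² ≡ rhs.
  x = 0: rhs = 4, matching y values: 2, 17 (2 points).
  x = 1: rhs = 12, matching y values: none (0 points).
  x = 2: rhs = 7, matching y values: 8, 11 (2 points).
  x = 3: rhs = 14, matching y values: none (0 points).
  x = 4: rhs = 1, matching y values: 1, 18 (2 points).
  x = 5: rhs = 12, matching y values: none (0 points).
  x = 6: rhs = 15, matching y values: none (0 points).
  x = 7: rhs = 16, matching y values: 4, 15 (2 points).
  x = 8: rhs = 2, matching y values: none (0 points).
  x = 9: rhs = 17, matching y values: 6, 13 (2 points).
  x = 10: rhs = 10, matching y values: none (0 points).
  x = 11: rhs = 6, matching y values: 5, 14 (2 points).
  x = 12: rhs = 11, matching y values: 7, 12 (2 points).
  x = 13: rhs = 12, matching y values: none (0 points).
  x = 14: rhs = 15, matching y values: none (0 points).
  x = 15: rhs = 7, matching y values: 8, 11 (2 points).
  x = 16: rhs = 13, matching y values: none (0 points).
  x = 17: rhs = 1, matching y values: 1, 18 (2 points).
  x = 18: rhs = 15, matching y values: none (0 points).
Total affine count: 18.
Full point count |E(F_19)| = 18 + 1 = 19.
Hasse bound: |19 − (19+1)| = |-1| = 1 ≤ 2√19 ≈ 8.7178 ✓.


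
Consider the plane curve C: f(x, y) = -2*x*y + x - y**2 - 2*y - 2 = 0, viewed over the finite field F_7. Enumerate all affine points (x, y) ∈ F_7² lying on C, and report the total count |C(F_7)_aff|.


Affine F_7-points: {(2, 0), (2, 1), (5, 3), (5, 6), (6, 2), (6, 5)}; count = 6.

For each of the 49 pairs (x, y) ∈ F_7², evaluate f(x, y) mod 7. Record the zeros.
  x = 0: [0↦5, 1↦2, 2↦4, 3↦4, 4↦2, 5↦5, 6↦6]  zeros at y ∈ ∅
  x = 1: [0↦6, 1↦1, 2↦1, 3↦6, 4↦2, 5↦3, 6↦2]  zeros at y ∈ ∅
  x = 2: [0↦0, 1↦0, 2↦5, 3↦1, 4↦2, 5↦1, 6↦5]  zeros at y ∈ {0, 1}
  x = 3: [0↦1, 1↦6, 2↦2, 3↦3, 4↦2, 5↦6, 6↦1]  zeros at y ∈ ∅
  x = 4: [0↦2, 1↦5, 2↦6, 3↦5, 4↦2, 5↦4, 6↦4]  zeros at y ∈ ∅
  x = 5: [0↦3, 1↦4, 2↦3, 3↦0, 4↦2, 5↦2, 6↦0]  zeros at y ∈ {3, 6}
  x = 6: [0↦4, 1↦3, 2↦0, 3↦2, 4↦2, 5↦0, 6↦3]  zeros at y ∈ {2, 5}
Collecting zeros: affine points = {(2, 0), (2, 1), (5, 3), (5, 6), (6, 2), (6, 5)}.
Total count |C(F_7)_aff| = 6.


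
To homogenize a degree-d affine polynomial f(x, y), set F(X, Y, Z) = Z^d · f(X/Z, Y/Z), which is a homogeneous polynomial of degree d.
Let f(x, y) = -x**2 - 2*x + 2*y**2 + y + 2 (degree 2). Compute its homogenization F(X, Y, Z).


F(X, Y, Z) = -X**2 - 2*X*Z + 2*Y**2 + Y*Z + 2*Z**2

deg(f) = 2.
Substitute x = X/Z, y = Y/Z into f, then multiply by Z^2.
  monomial -1·x^2·y^0 ↦ -1·X^2·Y^0·Z^0.
  monomial -2·x^1·y^0 ↦ -2·X^1·Y^0·Z^1.
  monomial 2·x^0·y^2 ↦ 2·X^0·Y^2·Z^0.
  monomial 1·x^0·y^1 ↦ 1·X^0·Y^1·Z^1.
  monomial 2·x^0·y^0 ↦ 2·X^0·Y^0·Z^2.
Collecting: F(X, Y, Z) = -X**2 - 2*X*Z + 2*Y**2 + Y*Z + 2*Z**2.


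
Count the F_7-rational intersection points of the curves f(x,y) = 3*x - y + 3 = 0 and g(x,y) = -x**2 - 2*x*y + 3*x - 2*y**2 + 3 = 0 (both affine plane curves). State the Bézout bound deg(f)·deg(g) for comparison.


Common zeros: {(3, 5)}; count = 1; Bézout bound = 2.

deg(f) = 1, deg(g) = 2, so Bézout bound = 2.
Scan x ∈ F_7. For each x, list the y ∈ F_7 with f(x, y) ≡ 0 and those with g(x, y) ≡ 0 (mod 7); the common zeros in that column are the intersection.
  x = 0: f ≡ 0 at y ∈ {3}; g ≡ 0 at y ∈ ∅; common: ∅.
  x = 1: f ≡ 0 at y ∈ {6}; g ≡ 0 at y ∈ {2, 4}; common: ∅.
  x = 2: f ≡ 0 at y ∈ {2}; g ≡ 0 at y ∈ {6}; common: ∅.
  x = 3: f ≡ 0 at y ∈ {5}; g ≡ 0 at y ∈ {5, 6}; common: {5}.
  x = 4: f ≡ 0 at y ∈ {1}; g ≡ 0 at y ∈ {5}; common: ∅.
  x = 5: f ≡ 0 at y ∈ {4}; g ≡ 0 at y ∈ {0, 2}; common: ∅.
  x = 6: f ≡ 0 at y ∈ {0}; g ≡ 0 at y ∈ ∅; common: ∅.
Collecting: common zeros = {(3, 5)}, so the count is 1.
Comparison with the Bézout bound: 1 ≤ 2 = deg(f)·deg(g), as expected for curves with no common component (the affine F_7-count falls short of the bound because intersections may lie at infinity, over extension fields, or carry multiplicity).


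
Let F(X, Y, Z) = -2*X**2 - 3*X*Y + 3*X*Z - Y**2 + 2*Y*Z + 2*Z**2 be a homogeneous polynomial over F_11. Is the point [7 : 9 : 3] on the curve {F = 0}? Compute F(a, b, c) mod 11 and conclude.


F(7,9,3) ≡ 9 (mod 11); P is NOT on the curve.

Evaluate F(7, 9, 3) term-by-term (mod 11).
  -2*X**2 ↦ -2·49·1·1 = -98
  -3*X*Y ↦ -3·7·9·1 = -189
  3*X*Z ↦ 3·7·1·3 = 63
  -Y**2 ↦ -1·1·81·1 = -81
  2*Y*Z ↦ 2·1·9·3 = 54
  2*Z**2 ↦ 2·1·1·9 = 18
Sum: F(7, 9, 3) = (-98) + (-189) + (63) + (-81) + (54) + (18) = -233.
Reducing mod 11: -233 ≡ 9 (mod 11).
Since F(a, b, c) ≡ 9 ≠ 0 (mod 11), P does NOT lie on the curve.


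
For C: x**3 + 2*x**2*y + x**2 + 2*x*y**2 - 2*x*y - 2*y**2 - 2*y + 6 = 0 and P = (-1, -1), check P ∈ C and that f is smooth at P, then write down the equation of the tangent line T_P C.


Tangent line at P: 9*x + 10*y + 19 = 0.

Step 1: f(-1, -1) = 0, so P lies on C.
Step 2: partial derivatives
  f_x(x, y) = 3*x**2 + 4*x*y + 2*x + 2*y**2 - 2*y, f_y(x, y) = 2*x**2 + 4*x*y - 2*x - 4*y - 2.
  f_x(P) = 9, f_y(P) = 10 (gradient nonzero, so P is smooth).
Step 3: tangent line at P: 9·(x − -1) + 10·(y − -1) = 0.
Expanding: 9*x + 10*y + 19 = 0.


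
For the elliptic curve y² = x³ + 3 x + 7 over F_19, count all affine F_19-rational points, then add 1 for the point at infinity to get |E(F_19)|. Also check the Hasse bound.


Affine points = {(0, 8), (0, 11), (1, 7), (1, 12), (3, 9), (3, 10), (4, 8), (4, 11), (8, 7), (8, 12), (10, 7), (10, 12), (12, 2), (12, 17), (13, 1), (13, 18), (14, 0), (15, 8), (15, 11), (16, 3), (16, 16)}; affine count = 21; |E(F_19)| = 22.

Discriminant check: Δ ∝ 4a³ + 27b² = 4·3³ + 27·7² = 4·27 + 27·49 ≡ 6 (mod 19). Nonzero ⇒ E is nonsingular.
For each x ∈ F_19, compute rhs = x³ + 3·x + 7 mod 19, then count y ∈ F_19 with y² ≡ rhs.
  x = 0: rhs = 7, matching y values: 8, 11 (2 points).
  x = 1: rhs = 11, matching y values: 7, 12 (2 points).
  x = 2: rhs = 2, matching y values: none (0 points).
  x = 3: rhs = 5, matching y values: 9, 10 (2 points).
  x = 4: rhs = 7, matching y values: 8, 11 (2 points).
  x = 5: rhs = 14, matching y values: none (0 points).
  x = 6: rhs = 13, matching y values: none (0 points).
  x = 7: rhs = 10, matching y values: none (0 points).
  x = 8: rhs = 11, matching y values: 7, 12 (2 points).
  x = 9: rhs = 3, matching y values: none (0 points).
  x = 10: rhs = 11, matching y values: 7, 12 (2 points).
  x = 11: rhs = 3, matching y values: none (0 points).
  x = 12: rhs = 4, matching y values: 2, 17 (2 points).
  x = 13: rhs = 1, matching y values: 1, 18 (2 points).
  x = 14: rhs = 0, matching y values: 0 (1 points).
  x = 15: rhs = 7, matching y values: 8, 11 (2 points).
  x = 16: rhs = 9, matching y values: 3, 16 (2 points).
  x = 17: rhs = 12, matching y values: none (0 points).
  x = 18: rhs = 3, matching y values: none (0 points).
Total affine count: 21.
Full point count |E(F_19)| = 21 + 1 = 22.
Hasse bound: |22 − (19+1)| = |2| = 2 ≤ 2√19 ≈ 8.7178 ✓.


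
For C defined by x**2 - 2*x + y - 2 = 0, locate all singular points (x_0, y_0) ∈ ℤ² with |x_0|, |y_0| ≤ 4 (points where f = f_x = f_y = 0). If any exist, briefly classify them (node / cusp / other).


No singular points in the scanned grid; C is smooth there.

Compute partial derivatives:
  f_x = 2*x - 2.
  f_y = 1.
f_y = 1 is a nonzero constant, so f_y never vanishes: no point (x, y) can satisfy f = f_x = f_y = 0. In particular no (x, y) ∈ {−4, ..., 4}² is singular; the curve is smooth.


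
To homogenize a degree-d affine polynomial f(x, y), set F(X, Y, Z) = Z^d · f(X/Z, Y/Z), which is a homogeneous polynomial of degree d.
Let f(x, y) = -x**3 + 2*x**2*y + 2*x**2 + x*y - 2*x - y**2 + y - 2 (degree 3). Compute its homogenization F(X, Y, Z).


F(X, Y, Z) = -X**3 + 2*X**2*Y + 2*X**2*Z + X*Y*Z - 2*X*Z**2 - Y**2*Z + Y*Z**2 - 2*Z**3

deg(f) = 3.
Substitute x = X/Z, y = Y/Z into f, then multiply by Z^3.
  monomial -1·x^3·y^0 ↦ -1·X^3·Y^0·Z^0.
  monomial 2·x^2·y^1 ↦ 2·X^2·Y^1·Z^0.
  monomial 2·x^2·y^0 ↦ 2·X^2·Y^0·Z^1.
  monomial 1·x^1·y^1 ↦ 1·X^1·Y^1·Z^1.
  monomial -2·x^1·y^0 ↦ -2·X^1·Y^0·Z^2.
  monomial -1·x^0·y^2 ↦ -1·X^0·Y^2·Z^1.
  monomial 1·x^0·y^1 ↦ 1·X^0·Y^1·Z^2.
  monomial -2·x^0·y^0 ↦ -2·X^0·Y^0·Z^3.
Collecting: F(X, Y, Z) = -X**3 + 2*X**2*Y + 2*X**2*Z + X*Y*Z - 2*X*Z**2 - Y**2*Z + Y*Z**2 - 2*Z**3.


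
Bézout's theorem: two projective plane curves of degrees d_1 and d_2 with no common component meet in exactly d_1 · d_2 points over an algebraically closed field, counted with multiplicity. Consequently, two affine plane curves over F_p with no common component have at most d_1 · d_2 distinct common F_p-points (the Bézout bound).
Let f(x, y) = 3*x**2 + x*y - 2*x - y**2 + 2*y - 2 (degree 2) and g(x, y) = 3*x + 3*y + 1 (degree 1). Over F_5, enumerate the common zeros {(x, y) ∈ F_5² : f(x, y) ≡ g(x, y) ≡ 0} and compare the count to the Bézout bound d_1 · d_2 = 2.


Common zeros: {(0, 3)}; count = 1; Bézout bound = 2.

deg(f) = 2, deg(g) = 1, so Bézout bound = 2.
Scan x ∈ F_5. For each x, list the y ∈ F_5 with f(x, y) ≡ 0 and those with g(x, y) ≡ 0 (mod 5); the common zeros in that column are the intersection.
  x = 0: f ≡ 0 at y ∈ {3, 4}; g ≡ 0 at y ∈ {3}; common: {3}.
  x = 1: f ≡ 0 at y ∈ {4}; g ≡ 0 at y ∈ {2}; common: ∅.
  x = 2: f ≡ 0 at y ∈ {2}; g ≡ 0 at y ∈ {1}; common: ∅.
  x = 3: f ≡ 0 at y ∈ {2, 3}; g ≡ 0 at y ∈ {0}; common: ∅.
  x = 4: f ≡ 0 at y ∈ ∅; g ≡ 0 at y ∈ {4}; common: ∅.
Collecting: common zeros = {(0, 3)}, so the count is 1.
Comparison with the Bézout bound: 1 ≤ 2 = deg(f)·deg(g), as expected for curves with no common component (the affine F_5-count falls short of the bound because intersections may lie at infinity, over extension fields, or carry multiplicity).


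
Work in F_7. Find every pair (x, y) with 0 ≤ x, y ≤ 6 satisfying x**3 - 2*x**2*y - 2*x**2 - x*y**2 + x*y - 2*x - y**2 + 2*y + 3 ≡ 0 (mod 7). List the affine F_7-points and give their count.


Affine F_7-points: {(0, 3), (0, 6), (1, 0), (1, 4), (2, 2), (2, 6), (5, 2), (5, 6), (6, 2)}; count = 9.

For each of the 49 pairs (x, y) ∈ F_7², evaluate f(x, y) mod 7. Record the zeros.
  x = 0: [0↦3, 1↦4, 2↦3, 3↦0, 4↦2, 5↦2, 6↦0]  zeros at y ∈ {3, 6}
  x = 1: [0↦0, 1↦6, 2↦1, 3↦6, 4↦0, 5↦4, 6↦4]  zeros at y ∈ {0, 4}
  x = 2: [0↦6, 1↦6, 2↦0, 3↦2, 4↦5, 5↦2, 6↦0]  zeros at y ∈ {2, 6}
  x = 3: [0↦6, 1↦3, 2↦6, 3↦1, 4↦2, 5↦2, 6↦1]  zeros at y ∈ ∅
  x = 4: [0↦6, 1↦3, 2↦4, 3↦2, 4↦4, 5↦3, 6↦6]  zeros at y ∈ ∅
  x = 5: [0↦5, 1↦5, 2↦0, 3↦4, 4↦3, 5↦4, 6↦0]  zeros at y ∈ {2, 6}
  x = 6: [0↦2, 1↦1, 2↦0, 3↦6, 4↦5, 5↦4, 6↦3]  zeros at y ∈ {2}
Collecting zeros: affine points = {(0, 3), (0, 6), (1, 0), (1, 4), (2, 2), (2, 6), (5, 2), (5, 6), (6, 2)}.
Total count |C(F_7)_aff| = 9.


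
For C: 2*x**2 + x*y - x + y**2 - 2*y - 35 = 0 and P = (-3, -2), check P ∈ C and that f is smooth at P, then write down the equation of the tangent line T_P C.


Tangent line at P: -15*x - 9*y - 63 = 0.

Step 1: f(-3, -2) = 0, so P lies on C.
Step 2: partial derivatives
  f_x(x, y) = 4*x + y - 1, f_y(x, y) = x + 2*y - 2.
  f_x(P) = -15, f_y(P) = -9 (gradient nonzero, so P is smooth).
Step 3: tangent line at P: -15·(x − -3) + -9·(y − -2) = 0.
Expanding: -15*x - 9*y - 63 = 0.


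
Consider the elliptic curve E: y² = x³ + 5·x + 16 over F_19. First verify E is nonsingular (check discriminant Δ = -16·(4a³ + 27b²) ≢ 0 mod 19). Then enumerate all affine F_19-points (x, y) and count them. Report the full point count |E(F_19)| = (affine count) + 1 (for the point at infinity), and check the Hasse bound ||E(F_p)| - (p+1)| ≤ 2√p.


Affine points = {(0, 4), (0, 15), (3, 1), (3, 18), (4, 9), (4, 10), (8, 6), (8, 13), (9, 7), (9, 12), (13, 6), (13, 13), (17, 6), (17, 13)}; affine count = 14; |E(F_19)| = 15.

Discriminant check: Δ ∝ 4a³ + 27b² = 4·5³ + 27·16² = 4·125 + 27·256 ≡ 2 (mod 19). Nonzero ⇒ E is nonsingular.
For each x ∈ F_19, compute rhs = x³ + 5·x + 16 mod 19, then count y ∈ F_19 with y² ≡ rhs.
  x = 0: rhs = 16, matching y values: 4, 15 (2 points).
  x = 1: rhs = 3, matching y values: none (0 points).
  x = 2: rhs = 15, matching y values: none (0 points).
  x = 3: rhs = 1, matching y values: 1, 18 (2 points).
  x = 4: rhs = 5, matching y values: 9, 10 (2 points).
  x = 5: rhs = 14, matching y values: none (0 points).
  x = 6: rhs = 15, matching y values: none (0 points).
  x = 7: rhs = 14, matching y values: none (0 points).
  x = 8: rhs = 17, matching y values: 6, 13 (2 points).
  x = 9: rhs = 11, matching y values: 7, 12 (2 points).
  x = 10: rhs = 2, matching y values: none (0 points).
  x = 11: rhs = 15, matching y values: none (0 points).
  x = 12: rhs = 18, matching y values: none (0 points).
  x = 13: rhs = 17, matching y values: 6, 13 (2 points).
  x = 14: rhs = 18, matching y values: none (0 points).
  x = 15: rhs = 8, matching y values: none (0 points).
  x = 16: rhs = 12, matching y values: none (0 points).
  x = 17: rhs = 17, matching y values: 6, 13 (2 points).
  x = 18: rhs = 10, matching y values: none (0 points).
Total affine count: 14.
Full point count |E(F_19)| = 14 + 1 = 15.
Hasse bound: |15 − (19+1)| = |-5| = 5 ≤ 2√19 ≈ 8.7178 ✓.


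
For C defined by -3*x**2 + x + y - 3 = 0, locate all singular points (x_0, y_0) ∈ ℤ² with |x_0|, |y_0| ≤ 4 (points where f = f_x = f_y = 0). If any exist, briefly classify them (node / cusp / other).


No singular points in the scanned grid; C is smooth there.

Compute partial derivatives:
  f_x = 1 - 6*x.
  f_y = 1.
f_y = 1 is a nonzero constant, so f_y never vanishes: no point (x, y) can satisfy f = f_x = f_y = 0. In particular no (x, y) ∈ {−4, ..., 4}² is singular; the curve is smooth.


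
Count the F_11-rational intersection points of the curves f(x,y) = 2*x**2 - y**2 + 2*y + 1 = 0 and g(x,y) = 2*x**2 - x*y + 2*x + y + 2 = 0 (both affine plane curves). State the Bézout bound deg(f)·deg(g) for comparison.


Common zeros: {(10, 10)}; count = 1; Bézout bound = 4.

deg(f) = 2, deg(g) = 2, so Bézout bound = 4.
Scan x ∈ F_11. For each x, list the y ∈ F_11 with f(x, y) ≡ 0 and those with g(x, y) ≡ 0 (mod 11); the common zeros in that column are the intersection.
  x = 0: f ≡ 0 at y ∈ ∅; g ≡ 0 at y ∈ {9}; common: ∅.
  x = 1: f ≡ 0 at y ∈ {3, 10}; g ≡ 0 at y ∈ ∅; common: ∅.
  x = 2: f ≡ 0 at y ∈ ∅; g ≡ 0 at y ∈ {3}; common: ∅.
  x = 3: f ≡ 0 at y ∈ {4, 9}; g ≡ 0 at y ∈ {2}; common: ∅.
  x = 4: f ≡ 0 at y ∈ {0, 2}; g ≡ 0 at y ∈ {3}; common: ∅.
  x = 5: f ≡ 0 at y ∈ ∅; g ≡ 0 at y ∈ {10}; common: ∅.
  x = 6: f ≡ 0 at y ∈ ∅; g ≡ 0 at y ∈ {4}; common: ∅.
  x = 7: f ≡ 0 at y ∈ {0, 2}; g ≡ 0 at y ∈ {8}; common: ∅.
  x = 8: f ≡ 0 at y ∈ {4, 9}; g ≡ 0 at y ∈ {2}; common: ∅.
  x = 9: f ≡ 0 at y ∈ ∅; g ≡ 0 at y ∈ {9}; common: ∅.
  x = 10: f ≡ 0 at y ∈ {3, 10}; g ≡ 0 at y ∈ {10}; common: {10}.
Collecting: common zeros = {(10, 10)}, so the count is 1.
Comparison with the Bézout bound: 1 ≤ 4 = deg(f)·deg(g), as expected for curves with no common component (the affine F_11-count falls short of the bound because intersections may lie at infinity, over extension fields, or carry multiplicity).


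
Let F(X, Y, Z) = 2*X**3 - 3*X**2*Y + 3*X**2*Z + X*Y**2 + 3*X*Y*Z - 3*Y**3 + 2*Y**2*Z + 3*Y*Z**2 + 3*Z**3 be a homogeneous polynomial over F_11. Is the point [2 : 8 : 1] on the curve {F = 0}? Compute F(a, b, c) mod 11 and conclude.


F(2,8,1) ≡ 3 (mod 11); P is NOT on the curve.

Evaluate F(2, 8, 1) term-by-term (mod 11).
  2*X**3 ↦ 2·8·1·1 = 16
  -3*X**2*Y ↦ -3·4·8·1 = -96
  3*X**2*Z ↦ 3·4·1·1 = 12
  X*Y**2 ↦ 1·2·64·1 = 128
  3*X*Y*Z ↦ 3·2·8·1 = 48
  -3*Y**3 ↦ -3·1·512·1 = -1536
  2*Y**2*Z ↦ 2·1·64·1 = 128
  3*Y*Z**2 ↦ 3·1·8·1 = 24
  3*Z**3 ↦ 3·1·1·1 = 3
Sum: F(2, 8, 1) = (16) + (-96) + (12) + (128) + (48) + (-1536) + (128) + (24) + (3) = -1273.
Reducing mod 11: -1273 ≡ 3 (mod 11).
Since F(a, b, c) ≡ 3 ≠ 0 (mod 11), P does NOT lie on the curve.


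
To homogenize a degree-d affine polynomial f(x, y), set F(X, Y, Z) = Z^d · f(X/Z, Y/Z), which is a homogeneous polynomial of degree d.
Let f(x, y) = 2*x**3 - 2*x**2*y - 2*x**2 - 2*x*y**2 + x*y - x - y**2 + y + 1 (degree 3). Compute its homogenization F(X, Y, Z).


F(X, Y, Z) = 2*X**3 - 2*X**2*Y - 2*X**2*Z - 2*X*Y**2 + X*Y*Z - X*Z**2 - Y**2*Z + Y*Z**2 + Z**3

deg(f) = 3.
Substitute x = X/Z, y = Y/Z into f, then multiply by Z^3.
  monomial 2·x^3·y^0 ↦ 2·X^3·Y^0·Z^0.
  monomial -2·x^2·y^1 ↦ -2·X^2·Y^1·Z^0.
  monomial -2·x^2·y^0 ↦ -2·X^2·Y^0·Z^1.
  monomial -2·x^1·y^2 ↦ -2·X^1·Y^2·Z^0.
  monomial 1·x^1·y^1 ↦ 1·X^1·Y^1·Z^1.
  monomial -1·x^1·y^0 ↦ -1·X^1·Y^0·Z^2.
  monomial -1·x^0·y^2 ↦ -1·X^0·Y^2·Z^1.
  monomial 1·x^0·y^1 ↦ 1·X^0·Y^1·Z^2.
  monomial 1·x^0·y^0 ↦ 1·X^0·Y^0·Z^3.
Collecting: F(X, Y, Z) = 2*X**3 - 2*X**2*Y - 2*X**2*Z - 2*X*Y**2 + X*Y*Z - X*Z**2 - Y**2*Z + Y*Z**2 + Z**3.


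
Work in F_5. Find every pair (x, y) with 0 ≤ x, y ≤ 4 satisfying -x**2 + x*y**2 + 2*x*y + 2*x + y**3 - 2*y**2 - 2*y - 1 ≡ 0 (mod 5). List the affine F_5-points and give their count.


Affine F_5-points: {(0, 2), (1, 0), (1, 1), (4, 1)}; count = 4.

For each of the 25 pairs (x, y) ∈ F_5², evaluate f(x, y) mod 5. Record the zeros.
  x = 0: [0↦4, 1↦1, 2↦0, 3↦2, 4↦3]  zeros at y ∈ {2}
  x = 1: [0↦0, 1↦0, 2↦4, 3↦3, 4↦3]  zeros at y ∈ {0, 1}
  x = 2: [0↦4, 1↦2, 2↦1, 3↦2, 4↦1]  zeros at y ∈ ∅
  x = 3: [0↦1, 1↦2, 2↦1, 3↦4, 4↦2]  zeros at y ∈ ∅
  x = 4: [0↦1, 1↦0, 2↦4, 3↦4, 4↦1]  zeros at y ∈ {1}
Collecting zeros: affine points = {(0, 2), (1, 0), (1, 1), (4, 1)}.
Total count |C(F_5)_aff| = 4.


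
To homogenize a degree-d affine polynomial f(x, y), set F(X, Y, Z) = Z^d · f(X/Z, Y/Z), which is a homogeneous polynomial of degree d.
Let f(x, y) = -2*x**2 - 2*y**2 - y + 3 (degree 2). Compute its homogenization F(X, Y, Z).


F(X, Y, Z) = -2*X**2 - 2*Y**2 - Y*Z + 3*Z**2

deg(f) = 2.
Substitute x = X/Z, y = Y/Z into f, then multiply by Z^2.
  monomial -2·x^2·y^0 ↦ -2·X^2·Y^0·Z^0.
  monomial -2·x^0·y^2 ↦ -2·X^0·Y^2·Z^0.
  monomial -1·x^0·y^1 ↦ -1·X^0·Y^1·Z^1.
  monomial 3·x^0·y^0 ↦ 3·X^0·Y^0·Z^2.
Collecting: F(X, Y, Z) = -2*X**2 - 2*Y**2 - Y*Z + 3*Z**2.


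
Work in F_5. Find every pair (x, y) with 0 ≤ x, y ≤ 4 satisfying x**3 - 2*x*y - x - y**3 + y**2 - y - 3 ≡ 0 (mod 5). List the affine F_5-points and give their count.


Affine F_5-points: {(0, 4), (1, 3), (2, 3), (2, 4), (3, 4), (4, 2)}; count = 6.

For each of the 25 pairs (x, y) ∈ F_5², evaluate f(x, y) mod 5. Record the zeros.
  x = 0: [0↦2, 1↦1, 2↦1, 3↦1, 4↦0]  zeros at y ∈ {4}
  x = 1: [0↦2, 1↦4, 2↦2, 3↦0, 4↦2]  zeros at y ∈ {3}
  x = 2: [0↦3, 1↦3, 2↦4, 3↦0, 4↦0]  zeros at y ∈ {3, 4}
  x = 3: [0↦1, 1↦4, 2↦3, 3↦2, 4↦0]  zeros at y ∈ {4}
  x = 4: [0↦2, 1↦3, 2↦0, 3↦2, 4↦3]  zeros at y ∈ {2}
Collecting zeros: affine points = {(0, 4), (1, 3), (2, 3), (2, 4), (3, 4), (4, 2)}.
Total count |C(F_5)_aff| = 6.


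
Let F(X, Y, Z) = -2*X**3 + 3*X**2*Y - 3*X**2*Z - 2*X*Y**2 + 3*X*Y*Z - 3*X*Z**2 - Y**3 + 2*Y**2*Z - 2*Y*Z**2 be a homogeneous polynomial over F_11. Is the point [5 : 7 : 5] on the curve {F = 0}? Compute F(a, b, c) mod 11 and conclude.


F(5,7,5) ≡ 6 (mod 11); P is NOT on the curve.

Evaluate F(5, 7, 5) term-by-term (mod 11).
  -2*X**3 ↦ -2·125·1·1 = -250
  3*X**2*Y ↦ 3·25·7·1 = 525
  -3*X**2*Z ↦ -3·25·1·5 = -375
  -2*X*Y**2 ↦ -2·5·49·1 = -490
  3*X*Y*Z ↦ 3·5·7·5 = 525
  -3*X*Z**2 ↦ -3·5·1·25 = -375
  -Y**3 ↦ -1·1·343·1 = -343
  2*Y**2*Z ↦ 2·1·49·5 = 490
  -2*Y*Z**2 ↦ -2·1·7·25 = -350
Sum: F(5, 7, 5) = (-250) + (525) + (-375) + (-490) + (525) + (-375) + (-343) + (490) + (-350) = -643.
Reducing mod 11: -643 ≡ 6 (mod 11).
Since F(a, b, c) ≡ 6 ≠ 0 (mod 11), P does NOT lie on the curve.


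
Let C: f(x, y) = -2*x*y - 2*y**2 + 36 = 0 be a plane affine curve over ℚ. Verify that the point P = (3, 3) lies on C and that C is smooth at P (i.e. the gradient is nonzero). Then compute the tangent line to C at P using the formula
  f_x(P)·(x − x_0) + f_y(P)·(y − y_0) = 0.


Tangent line at P: -6*x - 18*y + 72 = 0.

Step 1: f(3, 3) = 0, so P lies on C.
Step 2: partial derivatives
  f_x(x, y) = -2*y, f_y(x, y) = -2*x - 4*y.
  f_x(P) = -6, f_y(P) = -18 (gradient nonzero, so P is smooth).
Step 3: tangent line at P: -6·(x − 3) + -18·(y − 3) = 0.
Expanding: -6*x - 18*y + 72 = 0.


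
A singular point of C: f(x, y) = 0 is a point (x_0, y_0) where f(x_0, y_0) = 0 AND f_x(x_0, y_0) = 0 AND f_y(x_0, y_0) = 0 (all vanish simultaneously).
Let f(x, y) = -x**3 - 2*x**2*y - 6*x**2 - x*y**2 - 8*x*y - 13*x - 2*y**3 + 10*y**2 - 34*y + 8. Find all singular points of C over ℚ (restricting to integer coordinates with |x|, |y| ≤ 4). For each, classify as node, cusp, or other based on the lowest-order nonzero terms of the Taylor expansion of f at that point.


Singular points: {(-3, 2)}; classification: node.

Compute partial derivatives:
  f_x = -3*x**2 - 4*x*y - 12*x - y**2 - 8*y - 13.
  f_y = -2*x**2 - 2*x*y - 8*x - 6*y**2 + 20*y - 34.
Scan x_0 ∈ {−4, ..., 4}. For each x_0, f_y(x_0, y) is a polynomial in y; find its integer roots y ∈ {−4, ..., 4}, then test f_x and f at those candidates.
  x = -4: f_y(-4, y) = -6*y**2 + 28*y - 34; no integer root y with |y| ≤ 4.
  x = -3: f_y(-3, y) = -6*y**2 + 26*y - 28; vanishes at y ∈ {2}. (-3, 2): f_x = 0, f = 0 — SINGULAR.
  x = -2: f_y(-2, y) = -6*y**2 + 24*y - 26; no integer root y with |y| ≤ 4.
  x = -1: f_y(-1, y) = -6*y**2 + 22*y - 28; no integer root y with |y| ≤ 4.
  x = 0: f_y(0, y) = -6*y**2 + 20*y - 34; no integer root y with |y| ≤ 4.
  x = 1: f_y(1, y) = -6*y**2 + 18*y - 44; no integer root y with |y| ≤ 4.
  x = 2: f_y(2, y) = -6*y**2 + 16*y - 58; no integer root y with |y| ≤ 4.
  x = 3: f_y(3, y) = -6*y**2 + 14*y - 76; no integer root y with |y| ≤ 4.
  x = 4: f_y(4, y) = -6*y**2 + 12*y - 98; no integer root y with |y| ≤ 4.
Only singular point on the grid: (-3, 2).
Classify: substitute x = -3 + u, y = 2 + v and expand: f = -u**3 - 2*u**2*v - u**2 - u*v**2 - 2*v**3 + v**2.
No constant or linear terms (consistent with a singular point). Quadratic part: -u**2 + v**2. Cubic part: -u**3 - 2*u**2*v - u*v**2 - 2*v**3.
The quadratic part v**2 - u**2 = (v − u)(v + u) splits into two distinct linear factors, so there are two distinct tangent lines y − 2 = ±(x − -3) — this is a node (ordinary double point).
Classification: node.


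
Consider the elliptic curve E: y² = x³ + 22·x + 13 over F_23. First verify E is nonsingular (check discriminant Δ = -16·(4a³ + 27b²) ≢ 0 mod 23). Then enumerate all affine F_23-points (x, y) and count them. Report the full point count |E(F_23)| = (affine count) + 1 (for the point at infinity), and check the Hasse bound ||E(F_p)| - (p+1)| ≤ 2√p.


Affine points = {(0, 6), (0, 17), (1, 6), (1, 17), (4, 2), (4, 21), (5, 8), (5, 15), (6, 4), (6, 19), (7, 2), (7, 21), (12, 2), (12, 21), (13, 9), (13, 14), (14, 11), (14, 12), (18, 10), (18, 13), (20, 9), (20, 14), (22, 6), (22, 17)}; affine count = 24; |E(F_23)| = 25.

Discriminant check: Δ ∝ 4a³ + 27b² = 4·22³ + 27·13² = 4·10648 + 27·169 ≡ 5 (mod 23). Nonzero ⇒ E is nonsingular.
For each x ∈ F_23, compute rhs = x³ + 22·x + 13 mod 23, then count y ∈ F_23 with y² ≡ rhs.
  x = 0: rhs = 13, matching y values: 6, 17 (2 points).
  x = 1: rhs = 13, matching y values: 6, 17 (2 points).
  x = 2: rhs = 19, matching y values: none (0 points).
  x = 3: rhs = 14, matching y values: none (0 points).
  x = 4: rhs = 4, matching y values: 2, 21 (2 points).
  x = 5: rhs = 18, matching y values: 8, 15 (2 points).
  x = 6: rhs = 16, matching y values: 4, 19 (2 points).
  x = 7: rhs = 4, matching y values: 2, 21 (2 points).
  x = 8: rhs = 11, matching y values: none (0 points).
  x = 9: rhs = 20, matching y values: none (0 points).
  x = 10: rhs = 14, matching y values: none (0 points).
  x = 11: rhs = 22, matching y values: none (0 points).
  x = 12: rhs = 4, matching y values: 2, 21 (2 points).
  x = 13: rhs = 12, matching y values: 9, 14 (2 points).
  x = 14: rhs = 6, matching y values: 11, 12 (2 points).
  x = 15: rhs = 15, matching y values: none (0 points).
  x = 16: rhs = 22, matching y values: none (0 points).
  x = 17: rhs = 10, matching y values: none (0 points).
  x = 18: rhs = 8, matching y values: 10, 13 (2 points).
  x = 19: rhs = 22, matching y values: none (0 points).
  x = 20: rhs = 12, matching y values: 9, 14 (2 points).
  x = 21: rhs = 7, matching y values: none (0 points).
  x = 22: rhs = 13, matching y values: 6, 17 (2 points).
Total affine count: 24.
Full point count |E(F_23)| = 24 + 1 = 25.
Hasse bound: |25 − (23+1)| = |1| = 1 ≤ 2√23 ≈ 9.5917 ✓.


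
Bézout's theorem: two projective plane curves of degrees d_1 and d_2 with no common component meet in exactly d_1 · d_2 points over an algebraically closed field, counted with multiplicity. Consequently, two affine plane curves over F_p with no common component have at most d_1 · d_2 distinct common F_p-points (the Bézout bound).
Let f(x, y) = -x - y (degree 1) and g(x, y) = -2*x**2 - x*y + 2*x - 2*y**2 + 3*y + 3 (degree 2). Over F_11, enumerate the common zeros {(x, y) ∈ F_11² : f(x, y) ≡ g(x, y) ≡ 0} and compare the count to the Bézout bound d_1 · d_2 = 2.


Common zeros: {(2, 9), (5, 6)}; count = 2; Bézout bound = 2.

deg(f) = 1, deg(g) = 2, so Bézout bound = 2.
Scan x ∈ F_11. For each x, list the y ∈ F_11 with f(x, y) ≡ 0 and those with g(x, y) ≡ 0 (mod 11); the common zeros in that column are the intersection.
  x = 0: f ≡ 0 at y ∈ {0}; g ≡ 0 at y ∈ {9}; common: ∅.
  x = 1: f ≡ 0 at y ∈ {10}; g ≡ 0 at y ∈ ∅; common: ∅.
  x = 2: f ≡ 0 at y ∈ {9}; g ≡ 0 at y ∈ {8, 9}; common: {9}.
  x = 3: f ≡ 0 at y ∈ {8}; g ≡ 0 at y ∈ {1, 10}; common: ∅.
  x = 4: f ≡ 0 at y ∈ {7}; g ≡ 0 at y ∈ {6, 10}; common: ∅.
  x = 5: f ≡ 0 at y ∈ {6}; g ≡ 0 at y ∈ {4, 6}; common: {6}.
  x = 6: f ≡ 0 at y ∈ {5}; g ≡ 0 at y ∈ {7, 8}; common: ∅.
  x = 7: f ≡ 0 at y ∈ {4}; g ≡ 0 at y ∈ ∅; common: ∅.
  x = 8: f ≡ 0 at y ∈ {3}; g ≡ 0 at y ∈ {7}; common: ∅.
  x = 9: f ≡ 0 at y ∈ {2}; g ≡ 0 at y ∈ ∅; common: ∅.
  x = 10: f ≡ 0 at y ∈ {1}; g ≡ 0 at y ∈ ∅; common: ∅.
Collecting: common zeros = {(2, 9), (5, 6)}, so the count is 2.
Comparison with the Bézout bound: 2 ≤ 2 = deg(f)·deg(g), as expected for curves with no common component (the bound is attained).


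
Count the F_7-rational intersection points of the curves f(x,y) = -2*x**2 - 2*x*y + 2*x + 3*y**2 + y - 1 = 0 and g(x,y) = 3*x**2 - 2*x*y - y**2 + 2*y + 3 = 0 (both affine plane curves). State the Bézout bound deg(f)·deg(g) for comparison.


Common zeros: ∅; count = 0; Bézout bound = 4.

deg(f) = 2, deg(g) = 2, so Bézout bound = 4.
Scan x ∈ F_7. For each x, list the y ∈ F_7 with f(x, y) ≡ 0 and those with g(x, y) ≡ 0 (mod 7); the common zeros in that column are the intersection.
  x = 0: f ≡ 0 at y ∈ ∅; g ≡ 0 at y ∈ {3, 6}; common: ∅.
  x = 1: f ≡ 0 at y ∈ ∅; g ≡ 0 at y ∈ ∅; common: ∅.
  x = 2: f ≡ 0 at y ∈ ∅; g ≡ 0 at y ∈ {2, 3}; common: ∅.
  x = 3: f ≡ 0 at y ∈ ∅; g ≡ 0 at y ∈ ∅; common: ∅.
  x = 4: f ≡ 0 at y ∈ ∅; g ≡ 0 at y ∈ {2, 6}; common: ∅.
  x = 5: f ≡ 0 at y ∈ ∅; g ≡ 0 at y ∈ ∅; common: ∅.
  x = 6: f ≡ 0 at y ∈ ∅; g ≡ 0 at y ∈ ∅; common: ∅.
Collecting: common zeros = ∅, so the count is 0.
Comparison with the Bézout bound: 0 ≤ 4 = deg(f)·deg(g), as expected for curves with no common component (the affine F_7-count falls short of the bound because intersections may lie at infinity, over extension fields, or carry multiplicity).


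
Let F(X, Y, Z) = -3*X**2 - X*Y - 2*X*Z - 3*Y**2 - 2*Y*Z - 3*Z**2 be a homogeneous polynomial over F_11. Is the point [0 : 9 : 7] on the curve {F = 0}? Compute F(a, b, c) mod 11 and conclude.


F(0,9,7) ≡ 1 (mod 11); P is NOT on the curve.

Evaluate F(0, 9, 7) term-by-term (mod 11).
  -3*X**2 ↦ -3·0·1·1 = 0
  -X*Y ↦ -1·0·9·1 = 0
  -2*X*Z ↦ -2·0·1·7 = 0
  -3*Y**2 ↦ -3·1·81·1 = -243
  -2*Y*Z ↦ -2·1·9·7 = -126
  -3*Z**2 ↦ -3·1·1·49 = -147
Sum: F(0, 9, 7) = (0) + (0) + (0) + (-243) + (-126) + (-147) = -516.
Reducing mod 11: -516 ≡ 1 (mod 11).
Since F(a, b, c) ≡ 1 ≠ 0 (mod 11), P does NOT lie on the curve.


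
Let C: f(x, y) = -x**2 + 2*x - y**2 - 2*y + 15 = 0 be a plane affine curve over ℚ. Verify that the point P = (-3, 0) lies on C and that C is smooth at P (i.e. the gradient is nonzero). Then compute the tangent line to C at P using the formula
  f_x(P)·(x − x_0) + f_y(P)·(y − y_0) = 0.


Tangent line at P: 8*x - 2*y + 24 = 0.

Step 1: f(-3, 0) = 0, so P lies on C.
Step 2: partial derivatives
  f_x(x, y) = 2 - 2*x, f_y(x, y) = -2*y - 2.
  f_x(P) = 8, f_y(P) = -2 (gradient nonzero, so P is smooth).
Step 3: tangent line at P: 8·(x − -3) + -2·(y − 0) = 0.
Expanding: 8*x - 2*y + 24 = 0.


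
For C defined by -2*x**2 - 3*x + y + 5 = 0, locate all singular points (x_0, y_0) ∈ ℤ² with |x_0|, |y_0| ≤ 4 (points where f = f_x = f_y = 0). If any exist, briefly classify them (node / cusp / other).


No singular points in the scanned grid; C is smooth there.

Compute partial derivatives:
  f_x = -4*x - 3.
  f_y = 1.
f_y = 1 is a nonzero constant, so f_y never vanishes: no point (x, y) can satisfy f = f_x = f_y = 0. In particular no (x, y) ∈ {−4, ..., 4}² is singular; the curve is smooth.


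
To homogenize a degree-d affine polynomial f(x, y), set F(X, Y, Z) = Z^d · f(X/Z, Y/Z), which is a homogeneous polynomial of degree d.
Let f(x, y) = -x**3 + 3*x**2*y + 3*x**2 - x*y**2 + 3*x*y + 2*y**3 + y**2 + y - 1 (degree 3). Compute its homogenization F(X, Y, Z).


F(X, Y, Z) = -X**3 + 3*X**2*Y + 3*X**2*Z - X*Y**2 + 3*X*Y*Z + 2*Y**3 + Y**2*Z + Y*Z**2 - Z**3

deg(f) = 3.
Substitute x = X/Z, y = Y/Z into f, then multiply by Z^3.
  monomial -1·x^3·y^0 ↦ -1·X^3·Y^0·Z^0.
  monomial 3·x^2·y^1 ↦ 3·X^2·Y^1·Z^0.
  monomial 3·x^2·y^0 ↦ 3·X^2·Y^0·Z^1.
  monomial -1·x^1·y^2 ↦ -1·X^1·Y^2·Z^0.
  monomial 3·x^1·y^1 ↦ 3·X^1·Y^1·Z^1.
  monomial 2·x^0·y^3 ↦ 2·X^0·Y^3·Z^0.
  monomial 1·x^0·y^2 ↦ 1·X^0·Y^2·Z^1.
  monomial 1·x^0·y^1 ↦ 1·X^0·Y^1·Z^2.
  monomial -1·x^0·y^0 ↦ -1·X^0·Y^0·Z^3.
Collecting: F(X, Y, Z) = -X**3 + 3*X**2*Y + 3*X**2*Z - X*Y**2 + 3*X*Y*Z + 2*Y**3 + Y**2*Z + Y*Z**2 - Z**3.


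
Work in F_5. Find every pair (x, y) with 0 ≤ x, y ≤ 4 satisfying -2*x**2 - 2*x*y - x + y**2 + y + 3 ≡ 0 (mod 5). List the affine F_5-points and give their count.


Affine F_5-points: {(0, 1), (0, 3), (1, 0), (1, 1), (4, 3), (4, 4)}; count = 6.

For each of the 25 pairs (x, y) ∈ F_5², evaluate f(x, y) mod 5. Record the zeros.
  x = 0: [0↦3, 1↦0, 2↦4, 3↦0, 4↦3]  zeros at y ∈ {1, 3}
  x = 1: [0↦0, 1↦0, 2↦2, 3↦1, 4↦2]  zeros at y ∈ {0, 1}
  x = 2: [0↦3, 1↦1, 2↦1, 3↦3, 4↦2]  zeros at y ∈ ∅
  x = 3: [0↦2, 1↦3, 2↦1, 3↦1, 4↦3]  zeros at y ∈ ∅
  x = 4: [0↦2, 1↦1, 2↦2, 3↦0, 4↦0]  zeros at y ∈ {3, 4}
Collecting zeros: affine points = {(0, 1), (0, 3), (1, 0), (1, 1), (4, 3), (4, 4)}.
Total count |C(F_5)_aff| = 6.


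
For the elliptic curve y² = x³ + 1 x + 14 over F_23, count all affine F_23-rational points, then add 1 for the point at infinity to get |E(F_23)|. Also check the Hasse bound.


Affine points = {(1, 4), (1, 19), (2, 1), (2, 22), (4, 6), (4, 17), (5, 11), (5, 12), (6, 11), (6, 12), (9, 4), (9, 19), (10, 9), (10, 14), (12, 11), (12, 12), (13, 4), (13, 19), (14, 9), (14, 14), (15, 0), (16, 3), (16, 20), (21, 2), (21, 21), (22, 9), (22, 14)}; affine count = 27; |E(F_23)| = 28.

Discriminant check: Δ ∝ 4a³ + 27b² = 4·1³ + 27·14² = 4·1 + 27·196 ≡ 6 (mod 23). Nonzero ⇒ E is nonsingular.
For each x ∈ F_23, compute rhs = x³ + 1·x + 14 mod 23, then count y ∈ F_23 with y² ≡ rhs.
  x = 0: rhs = 14, matching y values: none (0 points).
  x = 1: rhs = 16, matching y values: 4, 19 (2 points).
  x = 2: rhs = 1, matching y values: 1, 22 (2 points).
  x = 3: rhs = 21, matching y values: none (0 points).
  x = 4: rhs = 13, matching y values: 6, 17 (2 points).
  x = 5: rhs = 6, matching y values: 11, 12 (2 points).
  x = 6: rhs = 6, matching y values: 11, 12 (2 points).
  x = 7: rhs = 19, matching y values: none (0 points).
  x = 8: rhs = 5, matching y values: none (0 points).
  x = 9: rhs = 16, matching y values: 4, 19 (2 points).
  x = 10: rhs = 12, matching y values: 9, 14 (2 points).
  x = 11: rhs = 22, matching y values: none (0 points).
  x = 12: rhs = 6, matching y values: 11, 12 (2 points).
  x = 13: rhs = 16, matching y values: 4, 19 (2 points).
  x = 14: rhs = 12, matching y values: 9, 14 (2 points).
  x = 15: rhs = 0, matching y values: 0 (1 points).
  x = 16: rhs = 9, matching y values: 3, 20 (2 points).
  x = 17: rhs = 22, matching y values: none (0 points).
  x = 18: rhs = 22, matching y values: none (0 points).
  x = 19: rhs = 15, matching y values: none (0 points).
  x = 20: rhs = 7, matching y values: none (0 points).
  x = 21: rhs = 4, matching y values: 2, 21 (2 points).
  x = 22: rhs = 12, matching y values: 9, 14 (2 points).
Total affine count: 27.
Full point count |E(F_23)| = 27 + 1 = 28.
Hasse bound: |28 − (23+1)| = |4| = 4 ≤ 2√23 ≈ 9.5917 ✓.


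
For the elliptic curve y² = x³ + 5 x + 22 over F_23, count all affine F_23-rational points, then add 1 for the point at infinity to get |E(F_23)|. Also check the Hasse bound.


Affine points = {(3, 8), (3, 15), (7, 3), (7, 20), (12, 4), (12, 19), (16, 9), (16, 14), (17, 11), (17, 12), (20, 7), (20, 16), (21, 2), (21, 21), (22, 4), (22, 19)}; affine count = 16; |E(F_23)| = 17.

Discriminant check: Δ ∝ 4a³ + 27b² = 4·5³ + 27·22² = 4·125 + 27·484 ≡ 21 (mod 23). Nonzero ⇒ E is nonsingular.
For each x ∈ F_23, compute rhs = x³ + 5·x + 22 mod 23, then count y ∈ F_23 with y² ≡ rhs.
  x = 0: rhs = 22, matching y values: none (0 points).
  x = 1: rhs = 5, matching y values: none (0 points).
  x = 2: rhs = 17, matching y values: none (0 points).
  x = 3: rhs = 18, matching y values: 8, 15 (2 points).
  x = 4: rhs = 14, matching y values: none (0 points).
  x = 5: rhs = 11, matching y values: none (0 points).
  x = 6: rhs = 15, matching y values: none (0 points).
  x = 7: rhs = 9, matching y values: 3, 20 (2 points).
  x = 8: rhs = 22, matching y values: none (0 points).
  x = 9: rhs = 14, matching y values: none (0 points).
  x = 10: rhs = 14, matching y values: none (0 points).
  x = 11: rhs = 5, matching y values: none (0 points).
  x = 12: rhs = 16, matching y values: 4, 19 (2 points).
  x = 13: rhs = 7, matching y values: none (0 points).
  x = 14: rhs = 7, matching y values: none (0 points).
  x = 15: rhs = 22, matching y values: none (0 points).
  x = 16: rhs = 12, matching y values: 9, 14 (2 points).
  x = 17: rhs = 6, matching y values: 11, 12 (2 points).
  x = 18: rhs = 10, matching y values: none (0 points).
  x = 19: rhs = 7, matching y values: none (0 points).
  x = 20: rhs = 3, matching y values: 7, 16 (2 points).
  x = 21: rhs = 4, matching y values: 2, 21 (2 points).
  x = 22: rhs = 16, matching y values: 4, 19 (2 points).
Total affine count: 16.
Full point count |E(F_23)| = 16 + 1 = 17.
Hasse bound: |17 − (23+1)| = |-7| = 7 ≤ 2√23 ≈ 9.5917 ✓.


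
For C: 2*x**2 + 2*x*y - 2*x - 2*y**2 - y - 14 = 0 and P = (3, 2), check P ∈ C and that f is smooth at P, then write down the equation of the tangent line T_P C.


Tangent line at P: 14*x - 3*y - 36 = 0.

Step 1: f(3, 2) = 0, so P lies on C.
Step 2: partial derivatives
  f_x(x, y) = 4*x + 2*y - 2, f_y(x, y) = 2*x - 4*y - 1.
  f_x(P) = 14, f_y(P) = -3 (gradient nonzero, so P is smooth).
Step 3: tangent line at P: 14·(x − 3) + -3·(y − 2) = 0.
Expanding: 14*x - 3*y - 36 = 0.


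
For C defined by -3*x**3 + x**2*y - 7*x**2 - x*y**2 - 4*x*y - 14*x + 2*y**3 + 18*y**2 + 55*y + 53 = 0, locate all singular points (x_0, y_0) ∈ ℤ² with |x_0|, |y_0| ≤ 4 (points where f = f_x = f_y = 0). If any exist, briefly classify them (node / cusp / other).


Singular points: {(-1, -3)}; classification: node.

Compute partial derivatives:
  f_x = -9*x**2 + 2*x*y - 14*x - y**2 - 4*y - 14.
  f_y = x**2 - 2*x*y - 4*x + 6*y**2 + 36*y + 55.
Scan x_0 ∈ {−4, ..., 4}. For each x_0, f_y(x_0, y) is a polynomial in y; find its integer roots y ∈ {−4, ..., 4}, then test f_x and f at those candidates.
  x = -4: f_y(-4, y) = 6*y**2 + 44*y + 87; no integer root y with |y| ≤ 4.
  x = -3: f_y(-3, y) = 6*y**2 + 42*y + 76; no integer root y with |y| ≤ 4.
  x = -2: f_y(-2, y) = 6*y**2 + 40*y + 67; no integer root y with |y| ≤ 4.
  x = -1: f_y(-1, y) = 6*y**2 + 38*y + 60; vanishes at y ∈ {-3}. (-1, -3): f_x = 0, f = 0 — SINGULAR.
  x = 0: f_y(0, y) = 6*y**2 + 36*y + 55; no integer root y with |y| ≤ 4.
  x = 1: f_y(1, y) = 6*y**2 + 34*y + 52; no integer root y with |y| ≤ 4.
  x = 2: f_y(2, y) = 6*y**2 + 32*y + 51; no integer root y with |y| ≤ 4.
  x = 3: f_y(3, y) = 6*y**2 + 30*y + 52; no integer root y with |y| ≤ 4.
  x = 4: f_y(4, y) = 6*y**2 + 28*y + 55; no integer root y with |y| ≤ 4.
Only singular point on the grid: (-1, -3).
Classify: substitute x = -1 + u, y = -3 + v and expand: f = -3*u**3 + u**2*v - u**2 - u*v**2 + 2*v**3 + v**2.
No constant or linear terms (consistent with a singular point). Quadratic part: -u**2 + v**2. Cubic part: -3*u**3 + u**2*v - u*v**2 + 2*v**3.
The quadratic part v**2 - u**2 = (v − u)(v + u) splits into two distinct linear factors, so there are two distinct tangent lines y − -3 = ±(x − -1) — this is a node (ordinary double point).
Classification: node.
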